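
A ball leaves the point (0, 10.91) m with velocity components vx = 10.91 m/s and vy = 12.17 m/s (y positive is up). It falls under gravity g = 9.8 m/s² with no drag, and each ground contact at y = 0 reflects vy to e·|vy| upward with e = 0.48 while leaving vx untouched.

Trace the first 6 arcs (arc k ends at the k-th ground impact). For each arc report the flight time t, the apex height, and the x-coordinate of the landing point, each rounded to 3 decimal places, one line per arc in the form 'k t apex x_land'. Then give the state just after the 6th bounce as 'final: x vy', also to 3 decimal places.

1 3.183 18.467 34.728
2 1.864 4.255 55.061
3 0.895 0.980 64.820
4 0.429 0.226 69.505
5 0.206 0.052 71.753
6 0.099 0.012 72.833
final: 72.833 0.233

Arc 1: start y=10.910, vy=12.170 → t=3.183, apex=18.467, x_land=34.728, impact vy=-19.025
  bounce: vy ← 0.48·19.025 = 9.132
Arc 2: start y=0.000, vy=9.132 → t=1.864, apex=4.255, x_land=55.061, impact vy=-9.132
  bounce: vy ← 0.48·9.132 = 4.383
Arc 3: start y=0.000, vy=4.383 → t=0.895, apex=0.980, x_land=64.820, impact vy=-4.383
  bounce: vy ← 0.48·4.383 = 2.104
Arc 4: start y=0.000, vy=2.104 → t=0.429, apex=0.226, x_land=69.505, impact vy=-2.104
  bounce: vy ← 0.48·2.104 = 1.010
Arc 5: start y=0.000, vy=1.010 → t=0.206, apex=0.052, x_land=71.753, impact vy=-1.010
  bounce: vy ← 0.48·1.010 = 0.485
Arc 6: start y=0.000, vy=0.485 → t=0.099, apex=0.012, x_land=72.833, impact vy=-0.485
  bounce: vy ← 0.48·0.485 = 0.233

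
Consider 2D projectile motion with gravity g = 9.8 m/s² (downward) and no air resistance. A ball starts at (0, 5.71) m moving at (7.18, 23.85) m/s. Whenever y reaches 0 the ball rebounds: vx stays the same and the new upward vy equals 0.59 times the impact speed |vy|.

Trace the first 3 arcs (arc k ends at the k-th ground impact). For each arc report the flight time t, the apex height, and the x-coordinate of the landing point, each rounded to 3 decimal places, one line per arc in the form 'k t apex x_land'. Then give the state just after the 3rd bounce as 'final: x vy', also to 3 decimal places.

Arc 1: start y=5.710, vy=23.850 → t=5.096, apex=34.732, x_land=36.589, impact vy=-26.091
  bounce: vy ← 0.59·26.091 = 15.394
Arc 2: start y=0.000, vy=15.394 → t=3.142, apex=12.090, x_land=59.146, impact vy=-15.394
  bounce: vy ← 0.59·15.394 = 9.082
Arc 3: start y=0.000, vy=9.082 → t=1.854, apex=4.209, x_land=72.454, impact vy=-9.082
  bounce: vy ← 0.59·9.082 = 5.359

1 5.096 34.732 36.589
2 3.142 12.090 59.146
3 1.854 4.209 72.454
final: 72.454 5.359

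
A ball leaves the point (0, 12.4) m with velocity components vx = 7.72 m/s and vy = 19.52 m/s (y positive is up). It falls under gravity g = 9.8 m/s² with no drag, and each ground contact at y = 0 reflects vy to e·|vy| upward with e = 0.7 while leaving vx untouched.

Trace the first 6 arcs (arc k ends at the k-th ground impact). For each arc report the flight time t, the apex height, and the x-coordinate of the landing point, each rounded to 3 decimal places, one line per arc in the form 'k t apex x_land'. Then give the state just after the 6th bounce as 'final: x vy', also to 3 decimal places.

1 4.541 31.840 35.056
2 3.569 15.602 62.607
3 2.498 7.645 81.893
4 1.749 3.746 95.393
5 1.224 1.836 104.843
6 0.857 0.899 111.458
final: 111.458 2.939

Arc 1: start y=12.400, vy=19.520 → t=4.541, apex=31.840, x_land=35.056, impact vy=-24.981
  bounce: vy ← 0.7·24.981 = 17.487
Arc 2: start y=0.000, vy=17.487 → t=3.569, apex=15.602, x_land=62.607, impact vy=-17.487
  bounce: vy ← 0.7·17.487 = 12.241
Arc 3: start y=0.000, vy=12.241 → t=2.498, apex=7.645, x_land=81.893, impact vy=-12.241
  bounce: vy ← 0.7·12.241 = 8.569
Arc 4: start y=0.000, vy=8.569 → t=1.749, apex=3.746, x_land=95.393, impact vy=-8.569
  bounce: vy ← 0.7·8.569 = 5.998
Arc 5: start y=0.000, vy=5.998 → t=1.224, apex=1.836, x_land=104.843, impact vy=-5.998
  bounce: vy ← 0.7·5.998 = 4.199
Arc 6: start y=0.000, vy=4.199 → t=0.857, apex=0.899, x_land=111.458, impact vy=-4.199
  bounce: vy ← 0.7·4.199 = 2.939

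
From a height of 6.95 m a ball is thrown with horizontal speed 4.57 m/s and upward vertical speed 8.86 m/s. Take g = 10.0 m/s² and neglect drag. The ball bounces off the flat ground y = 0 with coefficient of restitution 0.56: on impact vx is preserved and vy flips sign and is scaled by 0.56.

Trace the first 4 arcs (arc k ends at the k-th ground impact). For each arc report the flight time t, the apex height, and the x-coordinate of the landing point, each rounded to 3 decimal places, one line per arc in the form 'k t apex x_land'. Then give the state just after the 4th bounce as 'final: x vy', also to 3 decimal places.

1 2.361 10.875 10.789
2 1.652 3.410 18.337
3 0.925 1.069 22.565
4 0.518 0.335 24.932
final: 24.932 1.450

Arc 1: start y=6.950, vy=8.860 → t=2.361, apex=10.875, x_land=10.789, impact vy=-14.748
  bounce: vy ← 0.56·14.748 = 8.259
Arc 2: start y=0.000, vy=8.259 → t=1.652, apex=3.410, x_land=18.337, impact vy=-8.259
  bounce: vy ← 0.56·8.259 = 4.625
Arc 3: start y=0.000, vy=4.625 → t=0.925, apex=1.069, x_land=22.565, impact vy=-4.625
  bounce: vy ← 0.56·4.625 = 2.590
Arc 4: start y=0.000, vy=2.590 → t=0.518, apex=0.335, x_land=24.932, impact vy=-2.590
  bounce: vy ← 0.56·2.590 = 1.450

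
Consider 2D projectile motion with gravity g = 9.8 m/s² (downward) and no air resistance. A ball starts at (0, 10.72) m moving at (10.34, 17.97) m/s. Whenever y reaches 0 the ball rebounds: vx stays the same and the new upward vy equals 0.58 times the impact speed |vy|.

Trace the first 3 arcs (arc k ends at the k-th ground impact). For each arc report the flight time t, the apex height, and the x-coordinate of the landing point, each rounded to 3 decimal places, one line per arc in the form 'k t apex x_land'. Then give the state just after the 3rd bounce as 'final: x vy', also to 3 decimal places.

Arc 1: start y=10.720, vy=17.970 → t=4.190, apex=27.196, x_land=43.320, impact vy=-23.088
  bounce: vy ← 0.58·23.088 = 13.391
Arc 2: start y=0.000, vy=13.391 → t=2.733, apex=9.149, x_land=71.577, impact vy=-13.391
  bounce: vy ← 0.58·13.391 = 7.767
Arc 3: start y=0.000, vy=7.767 → t=1.585, apex=3.078, x_land=87.966, impact vy=-7.767
  bounce: vy ← 0.58·7.767 = 4.505

1 4.190 27.196 43.320
2 2.733 9.149 71.577
3 1.585 3.078 87.966
final: 87.966 4.505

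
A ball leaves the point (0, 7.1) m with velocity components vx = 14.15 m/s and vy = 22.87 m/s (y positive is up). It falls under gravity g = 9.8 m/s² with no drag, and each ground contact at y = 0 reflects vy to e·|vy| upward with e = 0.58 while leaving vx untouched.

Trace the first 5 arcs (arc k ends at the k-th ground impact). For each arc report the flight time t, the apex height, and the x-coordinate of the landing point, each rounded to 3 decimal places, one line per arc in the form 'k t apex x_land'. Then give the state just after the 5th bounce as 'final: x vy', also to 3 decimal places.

Arc 1: start y=7.100, vy=22.870 → t=4.960, apex=33.786, x_land=70.177, impact vy=-25.733
  bounce: vy ← 0.58·25.733 = 14.925
Arc 2: start y=0.000, vy=14.925 → t=3.046, apex=11.365, x_land=113.278, impact vy=-14.925
  bounce: vy ← 0.58·14.925 = 8.657
Arc 3: start y=0.000, vy=8.657 → t=1.767, apex=3.823, x_land=138.276, impact vy=-8.657
  bounce: vy ← 0.58·8.657 = 5.021
Arc 4: start y=0.000, vy=5.021 → t=1.025, apex=1.286, x_land=152.775, impact vy=-5.021
  bounce: vy ← 0.58·5.021 = 2.912
Arc 5: start y=0.000, vy=2.912 → t=0.594, apex=0.433, x_land=161.184, impact vy=-2.912
  bounce: vy ← 0.58·2.912 = 1.689

1 4.960 33.786 70.177
2 3.046 11.365 113.278
3 1.767 3.823 138.276
4 1.025 1.286 152.775
5 0.594 0.433 161.184
final: 161.184 1.689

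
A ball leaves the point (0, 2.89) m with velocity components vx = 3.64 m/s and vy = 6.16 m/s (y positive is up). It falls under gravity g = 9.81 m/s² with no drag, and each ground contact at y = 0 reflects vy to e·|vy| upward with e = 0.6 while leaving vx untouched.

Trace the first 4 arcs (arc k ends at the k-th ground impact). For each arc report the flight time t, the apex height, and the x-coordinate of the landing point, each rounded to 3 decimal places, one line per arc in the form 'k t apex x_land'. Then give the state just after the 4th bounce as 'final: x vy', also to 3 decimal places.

1 1.620 4.824 5.895
2 1.190 1.737 10.227
3 0.714 0.625 12.826
4 0.428 0.225 14.386
final: 14.386 1.261

Arc 1: start y=2.890, vy=6.160 → t=1.620, apex=4.824, x_land=5.895, impact vy=-9.729
  bounce: vy ← 0.6·9.729 = 5.837
Arc 2: start y=0.000, vy=5.837 → t=1.190, apex=1.737, x_land=10.227, impact vy=-5.837
  bounce: vy ← 0.6·5.837 = 3.502
Arc 3: start y=0.000, vy=3.502 → t=0.714, apex=0.625, x_land=12.826, impact vy=-3.502
  bounce: vy ← 0.6·3.502 = 2.101
Arc 4: start y=0.000, vy=2.101 → t=0.428, apex=0.225, x_land=14.386, impact vy=-2.101
  bounce: vy ← 0.6·2.101 = 1.261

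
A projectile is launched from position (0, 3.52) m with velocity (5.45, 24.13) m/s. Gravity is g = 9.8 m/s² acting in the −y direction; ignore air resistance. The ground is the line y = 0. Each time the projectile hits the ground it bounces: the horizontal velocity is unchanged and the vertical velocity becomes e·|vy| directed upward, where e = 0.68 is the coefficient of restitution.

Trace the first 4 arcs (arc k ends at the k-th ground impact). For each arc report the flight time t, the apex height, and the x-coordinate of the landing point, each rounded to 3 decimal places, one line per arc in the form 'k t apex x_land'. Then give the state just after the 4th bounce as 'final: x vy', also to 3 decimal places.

1 5.066 33.227 27.611
2 3.541 15.364 46.912
3 2.408 7.104 60.037
4 1.638 3.285 68.962
final: 68.962 5.456

Arc 1: start y=3.520, vy=24.130 → t=5.066, apex=33.227, x_land=27.611, impact vy=-25.520
  bounce: vy ← 0.68·25.520 = 17.353
Arc 2: start y=0.000, vy=17.353 → t=3.541, apex=15.364, x_land=46.912, impact vy=-17.353
  bounce: vy ← 0.68·17.353 = 11.800
Arc 3: start y=0.000, vy=11.800 → t=2.408, apex=7.104, x_land=60.037, impact vy=-11.800
  bounce: vy ← 0.68·11.800 = 8.024
Arc 4: start y=0.000, vy=8.024 → t=1.638, apex=3.285, x_land=68.962, impact vy=-8.024
  bounce: vy ← 0.68·8.024 = 5.456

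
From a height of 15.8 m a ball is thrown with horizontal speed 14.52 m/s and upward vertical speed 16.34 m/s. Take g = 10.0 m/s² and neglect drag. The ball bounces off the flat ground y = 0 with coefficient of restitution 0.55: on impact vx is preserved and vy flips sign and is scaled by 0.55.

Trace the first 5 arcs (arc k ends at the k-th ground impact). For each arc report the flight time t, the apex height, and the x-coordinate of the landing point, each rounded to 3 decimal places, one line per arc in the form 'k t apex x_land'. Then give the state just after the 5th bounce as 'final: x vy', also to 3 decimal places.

1 4.049 29.150 58.785
2 2.656 8.818 97.350
3 1.461 2.667 118.560
4 0.803 0.807 130.226
5 0.442 0.244 136.642
final: 136.642 1.215

Arc 1: start y=15.800, vy=16.340 → t=4.049, apex=29.150, x_land=58.785, impact vy=-24.145
  bounce: vy ← 0.55·24.145 = 13.280
Arc 2: start y=0.000, vy=13.280 → t=2.656, apex=8.818, x_land=97.350, impact vy=-13.280
  bounce: vy ← 0.55·13.280 = 7.304
Arc 3: start y=0.000, vy=7.304 → t=1.461, apex=2.667, x_land=118.560, impact vy=-7.304
  bounce: vy ← 0.55·7.304 = 4.017
Arc 4: start y=0.000, vy=4.017 → t=0.803, apex=0.807, x_land=130.226, impact vy=-4.017
  bounce: vy ← 0.55·4.017 = 2.209
Arc 5: start y=0.000, vy=2.209 → t=0.442, apex=0.244, x_land=136.642, impact vy=-2.209
  bounce: vy ← 0.55·2.209 = 1.215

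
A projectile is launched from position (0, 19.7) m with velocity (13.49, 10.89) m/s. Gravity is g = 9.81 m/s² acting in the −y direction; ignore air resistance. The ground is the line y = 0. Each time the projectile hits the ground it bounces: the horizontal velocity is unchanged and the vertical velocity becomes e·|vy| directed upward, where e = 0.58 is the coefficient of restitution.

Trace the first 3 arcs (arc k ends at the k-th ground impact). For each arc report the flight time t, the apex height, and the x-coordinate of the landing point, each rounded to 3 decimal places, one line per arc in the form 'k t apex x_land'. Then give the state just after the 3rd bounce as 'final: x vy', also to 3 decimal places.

Arc 1: start y=19.700, vy=10.890 → t=3.401, apex=25.744, x_land=45.881, impact vy=-22.475
  bounce: vy ← 0.58·22.475 = 13.035
Arc 2: start y=0.000, vy=13.035 → t=2.658, apex=8.660, x_land=81.731, impact vy=-13.035
  bounce: vy ← 0.58·13.035 = 7.560
Arc 3: start y=0.000, vy=7.560 → t=1.541, apex=2.913, x_land=102.524, impact vy=-7.560
  bounce: vy ← 0.58·7.560 = 4.385

1 3.401 25.744 45.881
2 2.658 8.660 81.731
3 1.541 2.913 102.524
final: 102.524 4.385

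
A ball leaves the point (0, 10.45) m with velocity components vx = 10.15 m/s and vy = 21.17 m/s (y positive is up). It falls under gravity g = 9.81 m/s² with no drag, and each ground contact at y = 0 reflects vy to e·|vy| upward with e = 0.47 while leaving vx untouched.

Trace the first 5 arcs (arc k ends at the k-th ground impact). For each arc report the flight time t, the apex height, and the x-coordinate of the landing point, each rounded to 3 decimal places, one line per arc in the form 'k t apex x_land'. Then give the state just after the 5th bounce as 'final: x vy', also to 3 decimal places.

1 4.763 33.292 48.347
2 2.449 7.354 73.204
3 1.151 1.625 84.887
4 0.541 0.359 90.378
5 0.254 0.079 92.959
final: 92.959 0.586

Arc 1: start y=10.450, vy=21.170 → t=4.763, apex=33.292, x_land=48.347, impact vy=-25.558
  bounce: vy ← 0.47·25.558 = 12.012
Arc 2: start y=0.000, vy=12.012 → t=2.449, apex=7.354, x_land=73.204, impact vy=-12.012
  bounce: vy ← 0.47·12.012 = 5.646
Arc 3: start y=0.000, vy=5.646 → t=1.151, apex=1.625, x_land=84.887, impact vy=-5.646
  bounce: vy ← 0.47·5.646 = 2.653
Arc 4: start y=0.000, vy=2.653 → t=0.541, apex=0.359, x_land=90.378, impact vy=-2.653
  bounce: vy ← 0.47·2.653 = 1.247
Arc 5: start y=0.000, vy=1.247 → t=0.254, apex=0.079, x_land=92.959, impact vy=-1.247
  bounce: vy ← 0.47·1.247 = 0.586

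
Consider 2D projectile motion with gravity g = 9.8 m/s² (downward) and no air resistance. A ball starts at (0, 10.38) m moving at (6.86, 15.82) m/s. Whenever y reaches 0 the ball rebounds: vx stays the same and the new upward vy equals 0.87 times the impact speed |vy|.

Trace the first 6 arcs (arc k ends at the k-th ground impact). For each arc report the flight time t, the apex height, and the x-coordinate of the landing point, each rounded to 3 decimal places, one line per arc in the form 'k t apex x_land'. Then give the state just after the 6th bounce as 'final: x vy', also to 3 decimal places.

Arc 1: start y=10.380, vy=15.820 → t=3.788, apex=23.149, x_land=25.984, impact vy=-21.301
  bounce: vy ← 0.87·21.301 = 18.532
Arc 2: start y=0.000, vy=18.532 → t=3.782, apex=17.521, x_land=51.929, impact vy=-18.532
  bounce: vy ← 0.87·18.532 = 16.123
Arc 3: start y=0.000, vy=16.123 → t=3.290, apex=13.262, x_land=74.500, impact vy=-16.123
  bounce: vy ← 0.87·16.123 = 14.027
Arc 4: start y=0.000, vy=14.027 → t=2.863, apex=10.038, x_land=94.138, impact vy=-14.027
  bounce: vy ← 0.87·14.027 = 12.203
Arc 5: start y=0.000, vy=12.203 → t=2.490, apex=7.598, x_land=111.222, impact vy=-12.203
  bounce: vy ← 0.87·12.203 = 10.617
Arc 6: start y=0.000, vy=10.617 → t=2.167, apex=5.751, x_land=126.085, impact vy=-10.617
  bounce: vy ← 0.87·10.617 = 9.237

1 3.788 23.149 25.984
2 3.782 17.521 51.929
3 3.290 13.262 74.500
4 2.863 10.038 94.138
5 2.490 7.598 111.222
6 2.167 5.751 126.085
final: 126.085 9.237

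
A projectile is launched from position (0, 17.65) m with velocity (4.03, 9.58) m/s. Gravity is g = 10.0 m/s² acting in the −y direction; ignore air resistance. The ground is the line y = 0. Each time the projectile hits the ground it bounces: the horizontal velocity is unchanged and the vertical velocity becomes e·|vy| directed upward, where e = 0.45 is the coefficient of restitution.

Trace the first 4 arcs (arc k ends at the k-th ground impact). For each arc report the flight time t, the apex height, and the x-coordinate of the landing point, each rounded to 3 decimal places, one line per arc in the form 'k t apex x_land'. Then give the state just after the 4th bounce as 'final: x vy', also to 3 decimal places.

1 3.067 22.239 12.360
2 1.898 4.503 20.009
3 0.854 0.912 23.451
4 0.384 0.185 25.000
final: 25.000 0.865

Arc 1: start y=17.650, vy=9.580 → t=3.067, apex=22.239, x_land=12.360, impact vy=-21.090
  bounce: vy ← 0.45·21.090 = 9.490
Arc 2: start y=0.000, vy=9.490 → t=1.898, apex=4.503, x_land=20.009, impact vy=-9.490
  bounce: vy ← 0.45·9.490 = 4.271
Arc 3: start y=0.000, vy=4.271 → t=0.854, apex=0.912, x_land=23.451, impact vy=-4.271
  bounce: vy ← 0.45·4.271 = 1.922
Arc 4: start y=0.000, vy=1.922 → t=0.384, apex=0.185, x_land=25.000, impact vy=-1.922
  bounce: vy ← 0.45·1.922 = 0.865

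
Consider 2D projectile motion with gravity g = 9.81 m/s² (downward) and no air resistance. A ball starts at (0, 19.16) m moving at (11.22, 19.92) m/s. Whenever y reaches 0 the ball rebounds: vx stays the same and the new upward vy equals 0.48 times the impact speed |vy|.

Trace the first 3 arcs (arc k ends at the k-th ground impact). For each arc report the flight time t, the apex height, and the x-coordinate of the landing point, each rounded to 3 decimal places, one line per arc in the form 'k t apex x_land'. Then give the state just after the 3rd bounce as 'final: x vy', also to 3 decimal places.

Arc 1: start y=19.160, vy=19.920 → t=4.864, apex=39.385, x_land=54.576, impact vy=-27.798
  bounce: vy ← 0.48·27.798 = 13.343
Arc 2: start y=0.000, vy=13.343 → t=2.720, apex=9.074, x_land=85.098, impact vy=-13.343
  bounce: vy ← 0.48·13.343 = 6.405
Arc 3: start y=0.000, vy=6.405 → t=1.306, apex=2.091, x_land=99.748, impact vy=-6.405
  bounce: vy ← 0.48·6.405 = 3.074

1 4.864 39.385 54.576
2 2.720 9.074 85.098
3 1.306 2.091 99.748
final: 99.748 3.074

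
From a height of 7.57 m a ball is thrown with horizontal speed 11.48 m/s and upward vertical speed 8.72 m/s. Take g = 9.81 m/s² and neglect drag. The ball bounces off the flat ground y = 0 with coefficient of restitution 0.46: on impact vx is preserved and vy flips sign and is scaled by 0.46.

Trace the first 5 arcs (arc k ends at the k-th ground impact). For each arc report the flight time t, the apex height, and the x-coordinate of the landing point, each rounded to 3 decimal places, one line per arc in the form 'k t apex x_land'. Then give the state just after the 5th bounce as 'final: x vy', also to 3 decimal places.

1 2.416 11.446 27.741
2 1.405 2.422 43.874
3 0.646 0.512 51.296
4 0.297 0.108 54.710
5 0.137 0.023 56.280
final: 56.280 0.309

Arc 1: start y=7.570, vy=8.720 → t=2.416, apex=11.446, x_land=27.741, impact vy=-14.985
  bounce: vy ← 0.46·14.985 = 6.893
Arc 2: start y=0.000, vy=6.893 → t=1.405, apex=2.422, x_land=43.874, impact vy=-6.893
  bounce: vy ← 0.46·6.893 = 3.171
Arc 3: start y=0.000, vy=3.171 → t=0.646, apex=0.512, x_land=51.296, impact vy=-3.171
  bounce: vy ← 0.46·3.171 = 1.459
Arc 4: start y=0.000, vy=1.459 → t=0.297, apex=0.108, x_land=54.710, impact vy=-1.459
  bounce: vy ← 0.46·1.459 = 0.671
Arc 5: start y=0.000, vy=0.671 → t=0.137, apex=0.023, x_land=56.280, impact vy=-0.671
  bounce: vy ← 0.46·0.671 = 0.309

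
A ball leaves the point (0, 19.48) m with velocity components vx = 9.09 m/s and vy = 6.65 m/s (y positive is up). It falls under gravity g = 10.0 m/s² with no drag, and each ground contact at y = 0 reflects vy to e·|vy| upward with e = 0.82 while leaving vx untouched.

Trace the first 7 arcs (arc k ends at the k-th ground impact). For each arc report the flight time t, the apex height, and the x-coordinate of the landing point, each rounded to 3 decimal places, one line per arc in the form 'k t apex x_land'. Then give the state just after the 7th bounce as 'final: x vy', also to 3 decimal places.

Arc 1: start y=19.480, vy=6.650 → t=2.748, apex=21.691, x_land=24.978, impact vy=-20.828
  bounce: vy ← 0.82·20.828 = 17.079
Arc 2: start y=0.000, vy=17.079 → t=3.416, apex=14.585, x_land=56.028, impact vy=-17.079
  bounce: vy ← 0.82·17.079 = 14.005
Arc 3: start y=0.000, vy=14.005 → t=2.801, apex=9.807, x_land=81.489, impact vy=-14.005
  bounce: vy ← 0.82·14.005 = 11.484
Arc 4: start y=0.000, vy=11.484 → t=2.297, apex=6.594, x_land=102.367, impact vy=-11.484
  bounce: vy ← 0.82·11.484 = 9.417
Arc 5: start y=0.000, vy=9.417 → t=1.883, apex=4.434, x_land=119.487, impact vy=-9.417
  bounce: vy ← 0.82·9.417 = 7.722
Arc 6: start y=0.000, vy=7.722 → t=1.544, apex=2.981, x_land=133.526, impact vy=-7.722
  bounce: vy ← 0.82·7.722 = 6.332
Arc 7: start y=0.000, vy=6.332 → t=1.266, apex=2.005, x_land=145.037, impact vy=-6.332
  bounce: vy ← 0.82·6.332 = 5.192

1 2.748 21.691 24.978
2 3.416 14.585 56.028
3 2.801 9.807 81.489
4 2.297 6.594 102.367
5 1.883 4.434 119.487
6 1.544 2.981 133.526
7 1.266 2.005 145.037
final: 145.037 5.192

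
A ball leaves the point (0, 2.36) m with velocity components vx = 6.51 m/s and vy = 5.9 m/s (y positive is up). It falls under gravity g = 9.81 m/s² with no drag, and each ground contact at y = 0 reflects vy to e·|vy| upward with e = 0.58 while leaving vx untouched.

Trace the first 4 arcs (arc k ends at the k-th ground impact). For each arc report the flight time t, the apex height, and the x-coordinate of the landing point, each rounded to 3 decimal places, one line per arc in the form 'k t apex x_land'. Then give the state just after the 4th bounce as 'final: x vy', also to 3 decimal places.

Arc 1: start y=2.360, vy=5.900 → t=1.519, apex=4.134, x_land=9.892, impact vy=-9.006
  bounce: vy ← 0.58·9.006 = 5.224
Arc 2: start y=0.000, vy=5.224 → t=1.065, apex=1.391, x_land=16.825, impact vy=-5.224
  bounce: vy ← 0.58·5.224 = 3.030
Arc 3: start y=0.000, vy=3.030 → t=0.618, apex=0.468, x_land=20.846, impact vy=-3.030
  bounce: vy ← 0.58·3.030 = 1.757
Arc 4: start y=0.000, vy=1.757 → t=0.358, apex=0.157, x_land=23.178, impact vy=-1.757
  bounce: vy ← 0.58·1.757 = 1.019

1 1.519 4.134 9.892
2 1.065 1.391 16.825
3 0.618 0.468 20.846
4 0.358 0.157 23.178
final: 23.178 1.019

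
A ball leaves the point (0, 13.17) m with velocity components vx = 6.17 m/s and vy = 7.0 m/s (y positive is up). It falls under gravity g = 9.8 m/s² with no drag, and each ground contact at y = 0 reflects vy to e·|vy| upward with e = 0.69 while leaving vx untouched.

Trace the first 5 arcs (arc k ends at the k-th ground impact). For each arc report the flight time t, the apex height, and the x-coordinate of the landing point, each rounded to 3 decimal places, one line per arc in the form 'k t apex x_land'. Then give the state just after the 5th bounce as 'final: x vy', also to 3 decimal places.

1 2.503 15.670 15.441
2 2.468 7.460 30.667
3 1.703 3.552 41.174
4 1.175 1.691 48.423
5 0.811 0.805 53.425
final: 53.425 2.741

Arc 1: start y=13.170, vy=7.000 → t=2.503, apex=15.670, x_land=15.441, impact vy=-17.525
  bounce: vy ← 0.69·17.525 = 12.092
Arc 2: start y=0.000, vy=12.092 → t=2.468, apex=7.460, x_land=30.667, impact vy=-12.092
  bounce: vy ← 0.69·12.092 = 8.344
Arc 3: start y=0.000, vy=8.344 → t=1.703, apex=3.552, x_land=41.174, impact vy=-8.344
  bounce: vy ← 0.69·8.344 = 5.757
Arc 4: start y=0.000, vy=5.757 → t=1.175, apex=1.691, x_land=48.423, impact vy=-5.757
  bounce: vy ← 0.69·5.757 = 3.972
Arc 5: start y=0.000, vy=3.972 → t=0.811, apex=0.805, x_land=53.425, impact vy=-3.972
  bounce: vy ← 0.69·3.972 = 2.741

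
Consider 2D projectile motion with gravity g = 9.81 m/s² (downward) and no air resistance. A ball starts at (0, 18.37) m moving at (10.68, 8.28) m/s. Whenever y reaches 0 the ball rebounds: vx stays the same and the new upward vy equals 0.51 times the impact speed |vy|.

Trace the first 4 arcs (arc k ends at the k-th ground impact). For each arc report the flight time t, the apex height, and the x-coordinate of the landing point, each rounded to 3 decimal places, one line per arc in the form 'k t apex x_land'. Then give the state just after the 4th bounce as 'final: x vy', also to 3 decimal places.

Arc 1: start y=18.370, vy=8.280 → t=2.955, apex=21.864, x_land=31.563, impact vy=-20.712
  bounce: vy ← 0.51·20.712 = 10.563
Arc 2: start y=0.000, vy=10.563 → t=2.154, apex=5.687, x_land=54.562, impact vy=-10.563
  bounce: vy ← 0.51·10.563 = 5.387
Arc 3: start y=0.000, vy=5.387 → t=1.098, apex=1.479, x_land=66.292, impact vy=-5.387
  bounce: vy ← 0.51·5.387 = 2.747
Arc 4: start y=0.000, vy=2.747 → t=0.560, apex=0.385, x_land=72.274, impact vy=-2.747
  bounce: vy ← 0.51·2.747 = 1.401

1 2.955 21.864 31.563
2 2.154 5.687 54.562
3 1.098 1.479 66.292
4 0.560 0.385 72.274
final: 72.274 1.401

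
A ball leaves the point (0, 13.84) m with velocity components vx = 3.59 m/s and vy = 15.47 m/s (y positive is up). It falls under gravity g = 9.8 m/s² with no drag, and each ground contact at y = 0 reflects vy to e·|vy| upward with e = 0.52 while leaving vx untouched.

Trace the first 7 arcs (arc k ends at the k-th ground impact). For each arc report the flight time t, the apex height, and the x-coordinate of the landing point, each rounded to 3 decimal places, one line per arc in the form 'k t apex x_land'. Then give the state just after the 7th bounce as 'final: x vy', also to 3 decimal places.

Arc 1: start y=13.840, vy=15.470 → t=3.884, apex=26.050, x_land=13.945, impact vy=-22.596
  bounce: vy ← 0.52·22.596 = 11.750
Arc 2: start y=0.000, vy=11.750 → t=2.398, apex=7.044, x_land=22.553, impact vy=-11.750
  bounce: vy ← 0.52·11.750 = 6.110
Arc 3: start y=0.000, vy=6.110 → t=1.247, apex=1.905, x_land=27.030, impact vy=-6.110
  bounce: vy ← 0.52·6.110 = 3.177
Arc 4: start y=0.000, vy=3.177 → t=0.648, apex=0.515, x_land=29.358, impact vy=-3.177
  bounce: vy ← 0.52·3.177 = 1.652
Arc 5: start y=0.000, vy=1.652 → t=0.337, apex=0.139, x_land=30.568, impact vy=-1.652
  bounce: vy ← 0.52·1.652 = 0.859
Arc 6: start y=0.000, vy=0.859 → t=0.175, apex=0.038, x_land=31.197, impact vy=-0.859
  bounce: vy ← 0.52·0.859 = 0.447
Arc 7: start y=0.000, vy=0.447 → t=0.091, apex=0.010, x_land=31.525, impact vy=-0.447
  bounce: vy ← 0.52·0.447 = 0.232

1 3.884 26.050 13.945
2 2.398 7.044 22.553
3 1.247 1.905 27.030
4 0.648 0.515 29.358
5 0.337 0.139 30.568
6 0.175 0.038 31.197
7 0.091 0.010 31.525
final: 31.525 0.232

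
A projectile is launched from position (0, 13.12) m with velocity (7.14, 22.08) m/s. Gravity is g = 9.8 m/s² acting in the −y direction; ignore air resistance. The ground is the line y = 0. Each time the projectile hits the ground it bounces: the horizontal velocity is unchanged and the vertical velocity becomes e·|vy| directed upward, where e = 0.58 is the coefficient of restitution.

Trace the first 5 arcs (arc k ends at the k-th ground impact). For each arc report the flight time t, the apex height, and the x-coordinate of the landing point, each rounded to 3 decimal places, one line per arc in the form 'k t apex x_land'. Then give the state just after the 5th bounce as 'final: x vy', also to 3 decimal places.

1 5.038 37.994 35.969
2 3.230 12.781 59.032
3 1.873 4.300 72.408
4 1.087 1.446 80.166
5 0.630 0.487 84.666
final: 84.666 1.791

Arc 1: start y=13.120, vy=22.080 → t=5.038, apex=37.994, x_land=35.969, impact vy=-27.289
  bounce: vy ← 0.58·27.289 = 15.828
Arc 2: start y=0.000, vy=15.828 → t=3.230, apex=12.781, x_land=59.032, impact vy=-15.828
  bounce: vy ← 0.58·15.828 = 9.180
Arc 3: start y=0.000, vy=9.180 → t=1.873, apex=4.300, x_land=72.408, impact vy=-9.180
  bounce: vy ← 0.58·9.180 = 5.324
Arc 4: start y=0.000, vy=5.324 → t=1.087, apex=1.446, x_land=80.166, impact vy=-5.324
  bounce: vy ← 0.58·5.324 = 3.088
Arc 5: start y=0.000, vy=3.088 → t=0.630, apex=0.487, x_land=84.666, impact vy=-3.088
  bounce: vy ← 0.58·3.088 = 1.791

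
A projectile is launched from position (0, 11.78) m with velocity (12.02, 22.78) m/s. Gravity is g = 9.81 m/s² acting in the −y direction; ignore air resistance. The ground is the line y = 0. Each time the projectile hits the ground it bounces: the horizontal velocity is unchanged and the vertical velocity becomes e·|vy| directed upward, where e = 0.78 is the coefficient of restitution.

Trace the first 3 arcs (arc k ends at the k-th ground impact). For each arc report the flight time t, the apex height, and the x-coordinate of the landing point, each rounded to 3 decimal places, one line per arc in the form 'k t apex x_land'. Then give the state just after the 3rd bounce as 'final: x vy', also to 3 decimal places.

Arc 1: start y=11.780, vy=22.780 → t=5.114, apex=38.229, x_land=61.469, impact vy=-27.387
  bounce: vy ← 0.78·27.387 = 21.362
Arc 2: start y=0.000, vy=21.362 → t=4.355, apex=23.258, x_land=113.817, impact vy=-21.362
  bounce: vy ← 0.78·21.362 = 16.662
Arc 3: start y=0.000, vy=16.662 → t=3.397, apex=14.150, x_land=154.649, impact vy=-16.662
  bounce: vy ← 0.78·16.662 = 12.997

1 5.114 38.229 61.469
2 4.355 23.258 113.817
3 3.397 14.150 154.649
final: 154.649 12.997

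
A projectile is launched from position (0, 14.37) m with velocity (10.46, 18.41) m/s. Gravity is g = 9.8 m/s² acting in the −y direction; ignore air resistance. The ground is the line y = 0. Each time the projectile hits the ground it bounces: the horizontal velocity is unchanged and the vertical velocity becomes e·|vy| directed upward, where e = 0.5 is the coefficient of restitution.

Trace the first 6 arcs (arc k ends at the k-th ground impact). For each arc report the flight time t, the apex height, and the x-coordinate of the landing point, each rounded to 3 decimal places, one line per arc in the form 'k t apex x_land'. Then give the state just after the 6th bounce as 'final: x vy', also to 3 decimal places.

Arc 1: start y=14.370, vy=18.410 → t=4.421, apex=31.662, x_land=46.239, impact vy=-24.911
  bounce: vy ← 0.5·24.911 = 12.456
Arc 2: start y=0.000, vy=12.456 → t=2.542, apex=7.916, x_land=72.828, impact vy=-12.456
  bounce: vy ← 0.5·12.456 = 6.228
Arc 3: start y=0.000, vy=6.228 → t=1.271, apex=1.979, x_land=86.123, impact vy=-6.228
  bounce: vy ← 0.5·6.228 = 3.114
Arc 4: start y=0.000, vy=3.114 → t=0.635, apex=0.495, x_land=92.770, impact vy=-3.114
  bounce: vy ← 0.5·3.114 = 1.557
Arc 5: start y=0.000, vy=1.557 → t=0.318, apex=0.124, x_land=96.094, impact vy=-1.557
  bounce: vy ← 0.5·1.557 = 0.778
Arc 6: start y=0.000, vy=0.778 → t=0.159, apex=0.031, x_land=97.755, impact vy=-0.778
  bounce: vy ← 0.5·0.778 = 0.389

1 4.421 31.662 46.239
2 2.542 7.916 72.828
3 1.271 1.979 86.123
4 0.635 0.495 92.770
5 0.318 0.124 96.094
6 0.159 0.031 97.755
final: 97.755 0.389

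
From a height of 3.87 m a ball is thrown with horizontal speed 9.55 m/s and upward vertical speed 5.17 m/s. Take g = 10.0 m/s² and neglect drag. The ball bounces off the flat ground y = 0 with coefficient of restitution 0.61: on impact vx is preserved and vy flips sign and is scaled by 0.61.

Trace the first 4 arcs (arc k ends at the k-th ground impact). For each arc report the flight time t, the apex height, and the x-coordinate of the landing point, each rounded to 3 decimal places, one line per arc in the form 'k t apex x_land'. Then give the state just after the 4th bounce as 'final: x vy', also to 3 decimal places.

1 1.537 5.206 14.683
2 1.245 1.937 26.572
3 0.759 0.721 33.824
4 0.463 0.268 38.248
final: 38.248 1.413

Arc 1: start y=3.870, vy=5.170 → t=1.537, apex=5.206, x_land=14.683, impact vy=-10.204
  bounce: vy ← 0.61·10.204 = 6.225
Arc 2: start y=0.000, vy=6.225 → t=1.245, apex=1.937, x_land=26.572, impact vy=-6.225
  bounce: vy ← 0.61·6.225 = 3.797
Arc 3: start y=0.000, vy=3.797 → t=0.759, apex=0.721, x_land=33.824, impact vy=-3.797
  bounce: vy ← 0.61·3.797 = 2.316
Arc 4: start y=0.000, vy=2.316 → t=0.463, apex=0.268, x_land=38.248, impact vy=-2.316
  bounce: vy ← 0.61·2.316 = 1.413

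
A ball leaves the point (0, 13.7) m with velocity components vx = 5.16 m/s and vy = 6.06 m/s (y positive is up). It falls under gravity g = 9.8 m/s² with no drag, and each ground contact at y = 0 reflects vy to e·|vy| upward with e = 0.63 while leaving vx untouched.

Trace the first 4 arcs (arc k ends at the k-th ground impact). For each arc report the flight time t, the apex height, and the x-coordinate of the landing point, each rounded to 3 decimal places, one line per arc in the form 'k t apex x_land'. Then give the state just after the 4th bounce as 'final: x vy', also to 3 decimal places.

1 2.401 15.574 12.390
2 2.246 6.181 23.981
3 1.415 2.453 31.283
4 0.892 0.974 35.884
final: 35.884 2.752

Arc 1: start y=13.700, vy=6.060 → t=2.401, apex=15.574, x_land=12.390, impact vy=-17.471
  bounce: vy ← 0.63·17.471 = 11.007
Arc 2: start y=0.000, vy=11.007 → t=2.246, apex=6.181, x_land=23.981, impact vy=-11.007
  bounce: vy ← 0.63·11.007 = 6.934
Arc 3: start y=0.000, vy=6.934 → t=1.415, apex=2.453, x_land=31.283, impact vy=-6.934
  bounce: vy ← 0.63·6.934 = 4.369
Arc 4: start y=0.000, vy=4.369 → t=0.892, apex=0.974, x_land=35.884, impact vy=-4.369
  bounce: vy ← 0.63·4.369 = 2.752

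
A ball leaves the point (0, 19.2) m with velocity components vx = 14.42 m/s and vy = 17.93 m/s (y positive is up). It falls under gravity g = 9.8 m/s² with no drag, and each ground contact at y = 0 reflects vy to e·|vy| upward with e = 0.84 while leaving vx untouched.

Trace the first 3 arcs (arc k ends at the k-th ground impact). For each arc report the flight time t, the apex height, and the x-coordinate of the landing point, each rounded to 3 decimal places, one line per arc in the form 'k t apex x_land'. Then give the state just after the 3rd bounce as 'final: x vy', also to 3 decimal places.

Arc 1: start y=19.200, vy=17.930 → t=4.525, apex=35.602, x_land=65.252, impact vy=-26.416
  bounce: vy ← 0.84·26.416 = 22.189
Arc 2: start y=0.000, vy=22.189 → t=4.528, apex=25.121, x_land=130.552, impact vy=-22.189
  bounce: vy ← 0.84·22.189 = 18.639
Arc 3: start y=0.000, vy=18.639 → t=3.804, apex=17.725, x_land=185.405, impact vy=-18.639
  bounce: vy ← 0.84·18.639 = 15.657

1 4.525 35.602 65.252
2 4.528 25.121 130.552
3 3.804 17.725 185.405
final: 185.405 15.657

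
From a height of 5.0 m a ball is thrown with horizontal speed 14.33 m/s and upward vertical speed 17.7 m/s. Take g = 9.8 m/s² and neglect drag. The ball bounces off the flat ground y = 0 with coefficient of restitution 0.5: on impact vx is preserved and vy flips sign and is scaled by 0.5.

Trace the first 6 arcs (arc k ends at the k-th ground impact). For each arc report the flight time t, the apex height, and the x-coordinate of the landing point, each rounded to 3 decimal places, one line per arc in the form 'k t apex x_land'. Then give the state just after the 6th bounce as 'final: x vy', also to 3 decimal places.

Arc 1: start y=5.000, vy=17.700 → t=3.876, apex=20.984, x_land=55.536, impact vy=-20.280
  bounce: vy ← 0.5·20.280 = 10.140
Arc 2: start y=0.000, vy=10.140 → t=2.069, apex=5.246, x_land=85.191, impact vy=-10.140
  bounce: vy ← 0.5·10.140 = 5.070
Arc 3: start y=0.000, vy=5.070 → t=1.035, apex=1.312, x_land=100.019, impact vy=-5.070
  bounce: vy ← 0.5·5.070 = 2.535
Arc 4: start y=0.000, vy=2.535 → t=0.517, apex=0.328, x_land=107.432, impact vy=-2.535
  bounce: vy ← 0.5·2.535 = 1.268
Arc 5: start y=0.000, vy=1.268 → t=0.259, apex=0.082, x_land=111.139, impact vy=-1.268
  bounce: vy ← 0.5·1.268 = 0.634
Arc 6: start y=0.000, vy=0.634 → t=0.129, apex=0.020, x_land=112.993, impact vy=-0.634
  bounce: vy ← 0.5·0.634 = 0.317

1 3.876 20.984 55.536
2 2.069 5.246 85.191
3 1.035 1.312 100.019
4 0.517 0.328 107.432
5 0.259 0.082 111.139
6 0.129 0.020 112.993
final: 112.993 0.317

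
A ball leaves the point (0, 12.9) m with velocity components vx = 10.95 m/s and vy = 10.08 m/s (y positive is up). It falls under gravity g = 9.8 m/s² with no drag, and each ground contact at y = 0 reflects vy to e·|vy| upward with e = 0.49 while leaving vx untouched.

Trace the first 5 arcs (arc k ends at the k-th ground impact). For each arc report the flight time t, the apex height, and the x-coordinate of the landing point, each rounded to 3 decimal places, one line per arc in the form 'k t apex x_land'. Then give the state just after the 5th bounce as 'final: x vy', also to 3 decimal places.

Arc 1: start y=12.900, vy=10.080 → t=2.950, apex=18.084, x_land=32.299, impact vy=-18.827
  bounce: vy ← 0.49·18.827 = 9.225
Arc 2: start y=0.000, vy=9.225 → t=1.883, apex=4.342, x_land=52.914, impact vy=-9.225
  bounce: vy ← 0.49·9.225 = 4.520
Arc 3: start y=0.000, vy=4.520 → t=0.923, apex=1.043, x_land=63.016, impact vy=-4.520
  bounce: vy ← 0.49·4.520 = 2.215
Arc 4: start y=0.000, vy=2.215 → t=0.452, apex=0.250, x_land=67.965, impact vy=-2.215
  bounce: vy ← 0.49·2.215 = 1.085
Arc 5: start y=0.000, vy=1.085 → t=0.221, apex=0.060, x_land=70.391, impact vy=-1.085
  bounce: vy ← 0.49·1.085 = 0.532

1 2.950 18.084 32.299
2 1.883 4.342 52.914
3 0.923 1.043 63.016
4 0.452 0.250 67.965
5 0.221 0.060 70.391
final: 70.391 0.532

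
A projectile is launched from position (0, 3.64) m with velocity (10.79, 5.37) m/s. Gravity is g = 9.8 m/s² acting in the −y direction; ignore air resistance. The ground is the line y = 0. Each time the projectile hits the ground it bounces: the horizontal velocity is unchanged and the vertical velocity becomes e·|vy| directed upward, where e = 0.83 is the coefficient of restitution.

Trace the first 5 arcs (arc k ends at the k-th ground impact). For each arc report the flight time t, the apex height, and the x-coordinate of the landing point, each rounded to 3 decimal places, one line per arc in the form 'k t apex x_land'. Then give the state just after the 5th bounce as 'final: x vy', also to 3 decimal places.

1 1.569 5.111 16.933
2 1.695 3.521 35.226
3 1.407 2.426 50.410
4 1.168 1.671 63.012
5 0.969 1.151 73.472
final: 73.472 3.943

Arc 1: start y=3.640, vy=5.370 → t=1.569, apex=5.111, x_land=16.933, impact vy=-10.009
  bounce: vy ← 0.83·10.009 = 8.308
Arc 2: start y=0.000, vy=8.308 → t=1.695, apex=3.521, x_land=35.226, impact vy=-8.308
  bounce: vy ← 0.83·8.308 = 6.895
Arc 3: start y=0.000, vy=6.895 → t=1.407, apex=2.426, x_land=50.410, impact vy=-6.895
  bounce: vy ← 0.83·6.895 = 5.723
Arc 4: start y=0.000, vy=5.723 → t=1.168, apex=1.671, x_land=63.012, impact vy=-5.723
  bounce: vy ← 0.83·5.723 = 4.750
Arc 5: start y=0.000, vy=4.750 → t=0.969, apex=1.151, x_land=73.472, impact vy=-4.750
  bounce: vy ← 0.83·4.750 = 3.943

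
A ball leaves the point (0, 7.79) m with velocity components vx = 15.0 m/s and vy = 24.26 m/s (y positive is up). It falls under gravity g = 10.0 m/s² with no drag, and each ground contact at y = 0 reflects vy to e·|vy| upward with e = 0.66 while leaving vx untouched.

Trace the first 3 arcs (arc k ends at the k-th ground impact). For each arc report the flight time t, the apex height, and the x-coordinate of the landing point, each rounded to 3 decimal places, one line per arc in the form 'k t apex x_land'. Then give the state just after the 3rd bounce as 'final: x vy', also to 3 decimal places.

1 5.154 37.217 77.314
2 3.601 16.212 131.334
3 2.377 7.062 166.987
final: 166.987 7.844

Arc 1: start y=7.790, vy=24.260 → t=5.154, apex=37.217, x_land=77.314, impact vy=-27.283
  bounce: vy ← 0.66·27.283 = 18.007
Arc 2: start y=0.000, vy=18.007 → t=3.601, apex=16.212, x_land=131.334, impact vy=-18.007
  bounce: vy ← 0.66·18.007 = 11.884
Arc 3: start y=0.000, vy=11.884 → t=2.377, apex=7.062, x_land=166.987, impact vy=-11.884
  bounce: vy ← 0.66·11.884 = 7.844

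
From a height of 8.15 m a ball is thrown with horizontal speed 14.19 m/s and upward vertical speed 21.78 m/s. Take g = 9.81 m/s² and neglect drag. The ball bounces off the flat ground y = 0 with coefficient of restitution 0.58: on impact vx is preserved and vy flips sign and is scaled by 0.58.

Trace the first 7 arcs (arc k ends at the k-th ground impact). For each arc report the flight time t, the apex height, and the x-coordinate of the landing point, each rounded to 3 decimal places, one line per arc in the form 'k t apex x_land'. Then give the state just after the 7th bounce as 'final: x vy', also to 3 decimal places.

1 4.787 32.328 67.934
2 2.978 10.875 110.192
3 1.727 3.658 134.701
4 1.002 1.231 148.917
5 0.581 0.414 157.162
6 0.337 0.139 161.944
7 0.195 0.047 164.718
final: 164.718 0.556

Arc 1: start y=8.150, vy=21.780 → t=4.787, apex=32.328, x_land=67.934, impact vy=-25.185
  bounce: vy ← 0.58·25.185 = 14.607
Arc 2: start y=0.000, vy=14.607 → t=2.978, apex=10.875, x_land=110.192, impact vy=-14.607
  bounce: vy ← 0.58·14.607 = 8.472
Arc 3: start y=0.000, vy=8.472 → t=1.727, apex=3.658, x_land=134.701, impact vy=-8.472
  bounce: vy ← 0.58·8.472 = 4.914
Arc 4: start y=0.000, vy=4.914 → t=1.002, apex=1.231, x_land=148.917, impact vy=-4.914
  bounce: vy ← 0.58·4.914 = 2.850
Arc 5: start y=0.000, vy=2.850 → t=0.581, apex=0.414, x_land=157.162, impact vy=-2.850
  bounce: vy ← 0.58·2.850 = 1.653
Arc 6: start y=0.000, vy=1.653 → t=0.337, apex=0.139, x_land=161.944, impact vy=-1.653
  bounce: vy ← 0.58·1.653 = 0.959
Arc 7: start y=0.000, vy=0.959 → t=0.195, apex=0.047, x_land=164.718, impact vy=-0.959
  bounce: vy ← 0.58·0.959 = 0.556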